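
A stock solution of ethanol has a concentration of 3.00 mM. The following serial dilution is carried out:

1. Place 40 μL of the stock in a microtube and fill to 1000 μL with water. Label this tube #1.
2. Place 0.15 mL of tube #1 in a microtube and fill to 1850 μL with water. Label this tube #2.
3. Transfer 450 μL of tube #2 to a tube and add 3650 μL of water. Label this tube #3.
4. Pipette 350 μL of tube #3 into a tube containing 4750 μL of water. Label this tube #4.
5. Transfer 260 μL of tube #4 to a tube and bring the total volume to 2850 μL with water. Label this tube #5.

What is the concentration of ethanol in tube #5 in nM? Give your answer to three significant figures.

Step 1: 40 μL brought to 1000 μL → factor 1000/40 = 25
Step 2: 0.15 mL brought to 1850 μL → factor 1.85/0.15 = 12.333
Step 3: 450 μL + 3650 μL = 4100 μL total → factor 4100/450 = 9.1111
Step 4: 350 μL + 4750 μL = 5100 μL total → factor 5100/350 = 14.571
Step 5: 260 μL brought to 2850 μL → factor 2850/260 = 10.962
Overall dilution factor = 25 × 12.333 × 9.1111 × 14.571 × 10.962 = 4.4871 × 10^5
Final = 3.00 mM / 4.4871 × 10^5 = 6.686 × 10^-6 mM = 6.69 nM

6.69 nM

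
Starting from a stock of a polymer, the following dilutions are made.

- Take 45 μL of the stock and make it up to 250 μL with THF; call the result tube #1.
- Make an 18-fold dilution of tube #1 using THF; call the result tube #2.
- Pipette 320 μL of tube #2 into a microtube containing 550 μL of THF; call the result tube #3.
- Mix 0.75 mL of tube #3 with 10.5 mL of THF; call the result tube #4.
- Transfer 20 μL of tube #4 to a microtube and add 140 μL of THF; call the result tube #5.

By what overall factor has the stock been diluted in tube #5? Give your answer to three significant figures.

Step 1: 45 μL brought to 250 μL → factor 250/45 = 5.5556
Step 2: 18-fold → factor 18
Step 3: 320 μL + 550 μL = 870 μL total → factor 870/320 = 2.7188
Step 4: 0.75 mL + 10.5 mL = 11.25 mL total → factor 11.25/0.75 = 15
Step 5: 20 μL + 140 μL = 160 μL total → factor 160/20 = 8
Overall dilution factor = 5.5556 × 18 × 2.7188 × 15 × 8 = 32625

3.26 × 10^4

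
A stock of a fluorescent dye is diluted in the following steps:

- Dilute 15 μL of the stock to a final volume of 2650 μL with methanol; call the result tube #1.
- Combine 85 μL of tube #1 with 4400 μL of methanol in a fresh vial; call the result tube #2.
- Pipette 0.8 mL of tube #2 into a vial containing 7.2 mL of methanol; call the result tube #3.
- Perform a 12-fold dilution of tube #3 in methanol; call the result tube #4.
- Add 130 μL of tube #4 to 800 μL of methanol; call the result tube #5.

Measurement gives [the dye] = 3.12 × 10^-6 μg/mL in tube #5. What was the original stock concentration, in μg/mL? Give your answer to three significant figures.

25.0 μg/mL

Step 1: 15 μL brought to 2650 μL → factor 2650/15 = 176.67
Step 2: 85 μL + 4400 μL = 4485 μL total → factor 4485/85 = 52.765
Step 3: 0.8 mL + 7.2 mL = 8 mL total → factor 8/0.8 = 10
Step 4: 12-fold → factor 12
Step 5: 130 μL + 800 μL = 930 μL total → factor 930/130 = 7.1538
Overall dilution factor = 176.67 × 52.765 × 10 × 12 × 7.1538 = 8.0024 × 10^6
Stock = 3.12 × 10^-6 μg/mL × 8.0024 × 10^6 = 25.0 μg/mL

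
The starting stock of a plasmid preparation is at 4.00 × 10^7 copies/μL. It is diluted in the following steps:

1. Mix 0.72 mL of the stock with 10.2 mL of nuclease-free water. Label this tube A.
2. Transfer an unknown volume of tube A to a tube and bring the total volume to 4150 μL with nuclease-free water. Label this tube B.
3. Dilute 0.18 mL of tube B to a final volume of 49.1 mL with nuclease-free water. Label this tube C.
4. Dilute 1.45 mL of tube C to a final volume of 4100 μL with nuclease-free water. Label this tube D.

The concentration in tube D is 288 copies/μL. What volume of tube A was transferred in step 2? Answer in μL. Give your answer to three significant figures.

350 μL

Step 1: 0.72 mL + 10.2 mL = 10.92 mL total → factor 10.92/0.72 = 15.167
Step 2: v brought to 4150 μL → factor = 4150 μL/v
Step 3: 0.18 mL brought to 49.1 mL → factor 49.1/0.18 = 272.78
Step 4: 1.45 mL brought to 4100 μL → factor 4.1/1.45 = 2.8276
Product of known-step factors = 11698
Overall factor = 4.00 × 10^7 copies/μL / (288 copies/μL) = 1.3889 × 10^5
Step-2 factor = 1.3889 × 10^5 / 11698 = 11.873
v = 4150 μL / 11.873 = 350 μL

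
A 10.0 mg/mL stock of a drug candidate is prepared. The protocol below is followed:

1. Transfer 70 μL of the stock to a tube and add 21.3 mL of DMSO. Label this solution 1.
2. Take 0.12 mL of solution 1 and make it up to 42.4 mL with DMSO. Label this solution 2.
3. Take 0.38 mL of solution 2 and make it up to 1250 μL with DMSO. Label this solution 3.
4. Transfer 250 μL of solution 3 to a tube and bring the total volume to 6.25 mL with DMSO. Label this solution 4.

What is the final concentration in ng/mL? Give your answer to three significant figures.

Step 1: 70 μL + 21.3 mL = 21370 μL total → factor 21370/70 = 305.29
Step 2: 0.12 mL brought to 42.4 mL → factor 42.4/0.12 = 353.33
Step 3: 0.38 mL brought to 1250 μL → factor 1.25/0.38 = 3.2895
Step 4: 250 μL brought to 6.25 mL → factor 6250/250 = 25
Overall dilution factor = 305.29 × 353.33 × 3.2895 × 25 = 8.8707 × 10^6
Final = 10.0 mg/mL / 8.8707 × 10^6 = 1.127 × 10^-6 mg/mL = 1.13 ng/mL

1.13 ng/mL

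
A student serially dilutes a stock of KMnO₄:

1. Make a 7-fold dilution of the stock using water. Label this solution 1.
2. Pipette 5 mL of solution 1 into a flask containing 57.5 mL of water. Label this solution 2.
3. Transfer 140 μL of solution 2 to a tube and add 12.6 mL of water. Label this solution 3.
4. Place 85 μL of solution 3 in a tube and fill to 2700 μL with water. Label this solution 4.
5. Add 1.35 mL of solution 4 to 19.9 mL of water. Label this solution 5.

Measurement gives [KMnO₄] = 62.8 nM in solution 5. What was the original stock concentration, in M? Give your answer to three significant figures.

Step 1: 7-fold → factor 7
Step 2: 5 mL + 57.5 mL = 62.5 mL total → factor 62.5/5 = 12.5
Step 3: 140 μL + 12.6 mL = 12740 μL total → factor 12740/140 = 91
Step 4: 85 μL brought to 2700 μL → factor 2700/85 = 31.765
Step 5: 1.35 mL + 19.9 mL = 21.25 mL total → factor 21.25/1.35 = 15.741
Overall dilution factor = 7 × 12.5 × 91 × 31.765 × 15.741 = 3.9812 × 10^6
Stock = 62.8 nM × 3.9812 × 10^6 = 2.500 × 10^8 nM = 0.250 M

0.250 M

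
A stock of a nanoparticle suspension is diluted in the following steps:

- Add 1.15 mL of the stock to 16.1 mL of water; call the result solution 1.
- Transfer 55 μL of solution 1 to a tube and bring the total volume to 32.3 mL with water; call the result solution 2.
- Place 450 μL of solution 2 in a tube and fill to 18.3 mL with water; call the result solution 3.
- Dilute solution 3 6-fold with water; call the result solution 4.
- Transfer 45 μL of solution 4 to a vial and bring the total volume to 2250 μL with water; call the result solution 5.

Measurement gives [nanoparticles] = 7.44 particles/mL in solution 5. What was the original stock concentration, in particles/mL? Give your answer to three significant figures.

Step 1: 1.15 mL + 16.1 mL = 17.25 mL total → factor 17.25/1.15 = 15
Step 2: 55 μL brought to 32.3 mL → factor 32300/55 = 587.27
Step 3: 450 μL brought to 18.3 mL → factor 18300/450 = 40.667
Step 4: 6-fold → factor 6
Step 5: 45 μL brought to 2250 μL → factor 2250/45 = 50
Overall dilution factor = 15 × 587.27 × 40.667 × 6 × 50 = 1.0747 × 10^8
Stock = 7.44 particles/mL × 1.0747 × 10^8 = 8.00 × 10^8 particles/mL

8.00 × 10^8 particles/mL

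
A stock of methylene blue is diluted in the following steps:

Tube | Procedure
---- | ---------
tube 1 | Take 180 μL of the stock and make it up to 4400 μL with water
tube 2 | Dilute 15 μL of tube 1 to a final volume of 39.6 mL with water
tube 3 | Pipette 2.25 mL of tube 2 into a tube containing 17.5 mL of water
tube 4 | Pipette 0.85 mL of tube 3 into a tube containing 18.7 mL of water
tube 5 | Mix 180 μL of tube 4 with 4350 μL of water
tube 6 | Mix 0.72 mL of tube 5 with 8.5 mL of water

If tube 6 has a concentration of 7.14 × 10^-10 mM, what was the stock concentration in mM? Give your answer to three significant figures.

Step 1: 180 μL brought to 4400 μL → factor 4400/180 = 24.444
Step 2: 15 μL brought to 39.6 mL → factor 39600/15 = 2640
Step 3: 2.25 mL + 17.5 mL = 19.75 mL total → factor 19.75/2.25 = 8.7778
Step 4: 0.85 mL + 18.7 mL = 19.55 mL total → factor 19.55/0.85 = 23
Step 5: 180 μL + 4350 μL = 4530 μL total → factor 4530/180 = 25.167
Step 6: 0.72 mL + 8.5 mL = 9.22 mL total → factor 9.22/0.72 = 12.806
Overall dilution factor = 24.444 × 2640 × 8.7778 × 23 × 25.167 × 12.806 = 4.1988 × 10^9
Stock = 7.14 × 10^-10 mM × 4.1988 × 10^9 = 3.00 mM

3.00 mM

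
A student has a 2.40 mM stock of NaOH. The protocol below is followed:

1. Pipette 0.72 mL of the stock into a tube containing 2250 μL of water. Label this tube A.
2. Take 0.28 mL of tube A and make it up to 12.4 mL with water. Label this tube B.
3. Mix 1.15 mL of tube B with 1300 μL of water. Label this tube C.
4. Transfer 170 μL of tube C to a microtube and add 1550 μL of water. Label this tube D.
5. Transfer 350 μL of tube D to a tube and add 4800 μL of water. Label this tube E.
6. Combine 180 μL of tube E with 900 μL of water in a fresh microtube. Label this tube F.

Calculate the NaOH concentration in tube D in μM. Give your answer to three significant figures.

0.610 μM

Step 1: 0.72 mL + 2250 μL = 2.97 mL total → factor 2.97/0.72 = 4.125
Step 2: 0.28 mL brought to 12.4 mL → factor 12.4/0.28 = 44.286
Step 3: 1.15 mL + 1300 μL = 2.45 mL total → factor 2.45/1.15 = 2.1304
Step 4: 170 μL + 1550 μL = 1720 μL total → factor 1720/170 = 10.118
Dilution factor through tube D = 4.125 × 44.286 × 2.1304 × 10.118 = 3937.6
[tube D] = 2.40 mM / 3937.6 = 0.0006095 mM = 0.610 μM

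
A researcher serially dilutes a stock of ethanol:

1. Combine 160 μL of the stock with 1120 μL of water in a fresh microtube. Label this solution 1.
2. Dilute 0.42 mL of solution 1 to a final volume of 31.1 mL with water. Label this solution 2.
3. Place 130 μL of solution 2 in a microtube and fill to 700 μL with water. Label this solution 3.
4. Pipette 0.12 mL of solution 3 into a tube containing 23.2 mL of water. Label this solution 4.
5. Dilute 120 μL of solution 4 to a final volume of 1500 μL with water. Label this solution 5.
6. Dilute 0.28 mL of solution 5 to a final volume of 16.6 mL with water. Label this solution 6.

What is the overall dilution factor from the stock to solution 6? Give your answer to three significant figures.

4.59 × 10^8

Step 1: 160 μL + 1120 μL = 1280 μL total → factor 1280/160 = 8
Step 2: 0.42 mL brought to 31.1 mL → factor 31.1/0.42 = 74.048
Step 3: 130 μL brought to 700 μL → factor 700/130 = 5.3846
Step 4: 0.12 mL + 23.2 mL = 23.32 mL total → factor 23.32/0.12 = 194.33
Step 5: 120 μL brought to 1500 μL → factor 1500/120 = 12.5
Step 6: 0.28 mL brought to 16.6 mL → factor 16.6/0.28 = 59.286
Overall dilution factor = 8 × 74.048 × 5.3846 × 194.33 × 12.5 × 59.286 = 4.5937 × 10^8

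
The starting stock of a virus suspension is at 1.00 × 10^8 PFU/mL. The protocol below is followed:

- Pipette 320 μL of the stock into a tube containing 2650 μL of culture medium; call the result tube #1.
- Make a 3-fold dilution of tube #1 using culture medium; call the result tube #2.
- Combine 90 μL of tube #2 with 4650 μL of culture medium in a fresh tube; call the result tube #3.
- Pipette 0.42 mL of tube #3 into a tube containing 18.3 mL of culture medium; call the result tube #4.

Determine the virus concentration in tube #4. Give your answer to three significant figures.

1.53 × 10^3 PFU/mL

Step 1: 320 μL + 2650 μL = 2970 μL total → factor 2970/320 = 9.2812
Step 2: 3-fold → factor 3
Step 3: 90 μL + 4650 μL = 4740 μL total → factor 4740/90 = 52.667
Step 4: 0.42 mL + 18.3 mL = 18.72 mL total → factor 18.72/0.42 = 44.571
Overall dilution factor = 9.2812 × 3 × 52.667 × 44.571 = 65361
Final = 1.00 × 10^8 PFU/mL / 65361 = 1.53 × 10^3 PFU/mL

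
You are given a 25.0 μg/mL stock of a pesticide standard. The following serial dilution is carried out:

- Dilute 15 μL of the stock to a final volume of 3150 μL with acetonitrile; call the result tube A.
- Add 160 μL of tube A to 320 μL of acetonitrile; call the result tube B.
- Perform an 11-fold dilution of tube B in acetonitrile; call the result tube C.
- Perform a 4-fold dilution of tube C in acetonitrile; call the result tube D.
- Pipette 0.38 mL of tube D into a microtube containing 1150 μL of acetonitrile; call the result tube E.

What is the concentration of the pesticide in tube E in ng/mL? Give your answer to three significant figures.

0.224 ng/mL

Step 1: 15 μL brought to 3150 μL → factor 3150/15 = 210
Step 2: 160 μL + 320 μL = 480 μL total → factor 480/160 = 3
Step 3: 11-fold → factor 11
Step 4: 4-fold → factor 4
Step 5: 0.38 mL + 1150 μL = 1.53 mL total → factor 1.53/0.38 = 4.0263
Overall dilution factor = 210 × 3 × 11 × 4 × 4.0263 = 1.1161 × 10^5
Final = 25.0 μg/mL / 1.1161 × 10^5 = 0.0002240 μg/mL = 0.224 ng/mL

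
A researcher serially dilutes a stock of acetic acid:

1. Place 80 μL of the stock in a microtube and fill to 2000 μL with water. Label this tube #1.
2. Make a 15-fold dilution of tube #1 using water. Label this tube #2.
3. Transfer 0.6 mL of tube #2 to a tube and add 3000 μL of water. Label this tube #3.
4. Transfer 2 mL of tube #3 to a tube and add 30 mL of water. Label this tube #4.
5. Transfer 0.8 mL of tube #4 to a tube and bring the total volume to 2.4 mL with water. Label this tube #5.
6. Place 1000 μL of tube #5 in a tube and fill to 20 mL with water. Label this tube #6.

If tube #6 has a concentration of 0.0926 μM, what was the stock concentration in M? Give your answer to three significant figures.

Step 1: 80 μL brought to 2000 μL → factor 2000/80 = 25
Step 2: 15-fold → factor 15
Step 3: 0.6 mL + 3000 μL = 3.6 mL total → factor 3.6/0.6 = 6
Step 4: 2 mL + 30 mL = 32 mL total → factor 32/2 = 16
Step 5: 0.8 mL brought to 2.4 mL → factor 2.4/0.8 = 3
Step 6: 1000 μL brought to 20 mL → factor 20000/1000 = 20
Overall dilution factor = 25 × 15 × 6 × 16 × 3 × 20 = 2.16 × 10^6
Stock = 0.0926 μM × 2.16 × 10^6 = 2.000 × 10^5 μM = 0.200 M

0.200 M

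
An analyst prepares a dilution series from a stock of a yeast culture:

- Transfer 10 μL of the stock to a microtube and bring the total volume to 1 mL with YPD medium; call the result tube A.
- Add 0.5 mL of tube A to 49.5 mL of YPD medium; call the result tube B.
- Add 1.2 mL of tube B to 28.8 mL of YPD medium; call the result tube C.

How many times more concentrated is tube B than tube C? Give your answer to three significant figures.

25.0

Step 1: 10 μL brought to 1 mL → factor 1000/10 = 100
Step 2: 0.5 mL + 49.5 mL = 50 mL total → factor 50/0.5 = 100
Step 3: 1.2 mL + 28.8 mL = 30 mL total → factor 30/1.2 = 25
Dilution factor to tube B = 10000; to tube C = 2.5 × 10^5
[tube B]/[tube C] = (factor to tube C)/(factor to tube B) = 2.5 × 10^5/10000 = 25.0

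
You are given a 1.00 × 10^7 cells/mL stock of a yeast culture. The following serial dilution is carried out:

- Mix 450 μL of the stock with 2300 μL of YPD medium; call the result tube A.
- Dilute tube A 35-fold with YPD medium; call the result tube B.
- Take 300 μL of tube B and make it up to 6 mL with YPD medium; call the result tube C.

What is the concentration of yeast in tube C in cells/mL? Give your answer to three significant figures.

Step 1: 450 μL + 2300 μL = 2750 μL total → factor 2750/450 = 6.1111
Step 2: 35-fold → factor 35
Step 3: 300 μL brought to 6 mL → factor 6000/300 = 20
Overall dilution factor = 6.1111 × 35 × 20 = 4277.8
Final = 1.00 × 10^7 cells/mL / 4277.8 = 2.34 × 10^3 cells/mL

2.34 × 10^3 cells/mL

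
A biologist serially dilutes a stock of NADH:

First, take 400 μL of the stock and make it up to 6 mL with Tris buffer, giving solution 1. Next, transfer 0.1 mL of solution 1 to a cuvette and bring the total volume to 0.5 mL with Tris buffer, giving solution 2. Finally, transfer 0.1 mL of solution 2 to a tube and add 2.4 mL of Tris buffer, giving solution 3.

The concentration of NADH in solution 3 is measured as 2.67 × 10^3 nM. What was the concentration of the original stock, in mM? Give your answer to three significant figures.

Step 1: 400 μL brought to 6 mL → factor 6000/400 = 15
Step 2: 0.1 mL brought to 0.5 mL → factor 0.5/0.1 = 5
Step 3: 0.1 mL + 2.4 mL = 2.5 mL total → factor 2.5/0.1 = 25
Overall dilution factor = 15 × 5 × 25 = 1875
Stock = 2.67 × 10^3 nM × 1875 = 5.006 × 10^6 nM = 5.01 mM

5.01 mM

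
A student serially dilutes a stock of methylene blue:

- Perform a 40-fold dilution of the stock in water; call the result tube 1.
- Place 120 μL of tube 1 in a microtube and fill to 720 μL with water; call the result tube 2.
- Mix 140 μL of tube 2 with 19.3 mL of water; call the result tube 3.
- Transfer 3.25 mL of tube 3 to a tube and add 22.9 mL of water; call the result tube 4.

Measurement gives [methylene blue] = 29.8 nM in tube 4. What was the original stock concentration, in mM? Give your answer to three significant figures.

7.99 mM

Step 1: 40-fold → factor 40
Step 2: 120 μL brought to 720 μL → factor 720/120 = 6
Step 3: 140 μL + 19.3 mL = 19440 μL total → factor 19440/140 = 138.86
Step 4: 3.25 mL + 22.9 mL = 26.15 mL total → factor 26.15/3.25 = 8.0462
Overall dilution factor = 40 × 6 × 138.86 × 8.0462 = 2.6814 × 10^5
Stock = 29.8 nM × 2.6814 × 10^5 = 7.991 × 10^6 nM = 7.99 mM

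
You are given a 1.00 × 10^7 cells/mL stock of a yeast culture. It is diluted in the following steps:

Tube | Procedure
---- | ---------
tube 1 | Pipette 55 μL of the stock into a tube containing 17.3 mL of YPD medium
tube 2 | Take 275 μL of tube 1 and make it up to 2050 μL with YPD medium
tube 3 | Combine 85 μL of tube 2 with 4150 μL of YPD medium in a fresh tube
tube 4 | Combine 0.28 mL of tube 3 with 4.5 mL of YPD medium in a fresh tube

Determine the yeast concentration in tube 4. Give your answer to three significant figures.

5.00 cells/mL

Step 1: 55 μL + 17.3 mL = 17355 μL total → factor 17355/55 = 315.55
Step 2: 275 μL brought to 2050 μL → factor 2050/275 = 7.4545
Step 3: 85 μL + 4150 μL = 4235 μL total → factor 4235/85 = 49.824
Step 4: 0.28 mL + 4.5 mL = 4.78 mL total → factor 4.78/0.28 = 17.071
Overall dilution factor = 315.55 × 7.4545 × 49.824 × 17.071 = 2.0007 × 10^6
Final = 1.00 × 10^7 cells/mL / 2.0007 × 10^6 = 5.00 cells/mL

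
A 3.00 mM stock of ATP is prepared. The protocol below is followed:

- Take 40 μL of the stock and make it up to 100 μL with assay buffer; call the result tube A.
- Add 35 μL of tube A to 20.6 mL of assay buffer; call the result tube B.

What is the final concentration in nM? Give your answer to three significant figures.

2.04 × 10^3 nM

Step 1: 40 μL brought to 100 μL → factor 100/40 = 2.5
Step 2: 35 μL + 20.6 mL = 20635 μL total → factor 20635/35 = 589.57
Overall dilution factor = 2.5 × 589.57 = 1473.9
Final = 3.00 mM / 1473.9 = 0.002035 mM = 2.04 × 10^3 nM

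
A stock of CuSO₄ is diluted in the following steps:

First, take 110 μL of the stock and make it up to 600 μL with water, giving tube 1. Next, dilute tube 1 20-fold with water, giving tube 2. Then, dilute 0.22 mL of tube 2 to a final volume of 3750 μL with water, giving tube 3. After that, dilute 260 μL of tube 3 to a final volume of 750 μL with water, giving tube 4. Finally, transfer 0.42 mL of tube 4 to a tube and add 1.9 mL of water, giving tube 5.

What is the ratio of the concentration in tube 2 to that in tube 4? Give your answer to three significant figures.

Step 1: 110 μL brought to 600 μL → factor 600/110 = 5.4545
Step 2: 20-fold → factor 20
Step 3: 0.22 mL brought to 3750 μL → factor 3.75/0.22 = 17.045
Step 4: 260 μL brought to 750 μL → factor 750/260 = 2.8846
Dilution factor to tube 2 = 109.09; to tube 4 = 5364
[tube 2]/[tube 4] = (factor to tube 4)/(factor to tube 2) = 5364/109.09 = 49.2

49.2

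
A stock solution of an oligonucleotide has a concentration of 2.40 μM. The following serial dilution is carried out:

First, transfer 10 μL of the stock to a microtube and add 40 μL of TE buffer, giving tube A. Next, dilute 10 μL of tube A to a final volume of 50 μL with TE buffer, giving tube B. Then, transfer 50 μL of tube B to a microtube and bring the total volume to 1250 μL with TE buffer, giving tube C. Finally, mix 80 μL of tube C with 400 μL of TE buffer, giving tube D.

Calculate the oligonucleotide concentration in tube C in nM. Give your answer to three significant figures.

3.84 nM

Step 1: 10 μL + 40 μL = 50 μL total → factor 50/10 = 5
Step 2: 10 μL brought to 50 μL → factor 50/10 = 5
Step 3: 50 μL brought to 1250 μL → factor 1250/50 = 25
Dilution factor through tube C = 5 × 5 × 25 = 625
[tube C] = 2.40 μM / 625 = 0.003840 μM = 3.84 nM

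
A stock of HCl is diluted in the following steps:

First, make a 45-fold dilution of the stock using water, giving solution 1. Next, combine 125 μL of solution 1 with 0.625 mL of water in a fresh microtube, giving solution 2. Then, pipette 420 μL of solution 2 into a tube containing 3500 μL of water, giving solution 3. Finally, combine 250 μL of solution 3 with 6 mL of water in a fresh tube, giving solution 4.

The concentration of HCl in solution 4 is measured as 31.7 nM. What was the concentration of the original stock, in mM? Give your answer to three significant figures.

Step 1: 45-fold → factor 45
Step 2: 125 μL + 0.625 mL = 750 μL total → factor 750/125 = 6
Step 3: 420 μL + 3500 μL = 3920 μL total → factor 3920/420 = 9.3333
Step 4: 250 μL + 6 mL = 6250 μL total → factor 6250/250 = 25
Overall dilution factor = 45 × 6 × 9.3333 × 25 = 63000
Stock = 31.7 nM × 63000 = 1.997 × 10^6 nM = 2.00 mM

2.00 mM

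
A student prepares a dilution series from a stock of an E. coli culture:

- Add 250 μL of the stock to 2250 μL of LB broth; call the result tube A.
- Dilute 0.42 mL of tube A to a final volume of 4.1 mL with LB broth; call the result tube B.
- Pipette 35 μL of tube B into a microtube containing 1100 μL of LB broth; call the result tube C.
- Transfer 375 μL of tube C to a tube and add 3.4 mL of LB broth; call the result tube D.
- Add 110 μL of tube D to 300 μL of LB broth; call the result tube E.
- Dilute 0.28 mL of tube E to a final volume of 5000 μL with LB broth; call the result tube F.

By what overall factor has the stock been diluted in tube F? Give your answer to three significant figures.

Step 1: 250 μL + 2250 μL = 2500 μL total → factor 2500/250 = 10
Step 2: 0.42 mL brought to 4.1 mL → factor 4.1/0.42 = 9.7619
Step 3: 35 μL + 1100 μL = 1135 μL total → factor 1135/35 = 32.429
Step 4: 375 μL + 3.4 mL = 3775 μL total → factor 3775/375 = 10.067
Step 5: 110 μL + 300 μL = 410 μL total → factor 410/110 = 3.7273
Step 6: 0.28 mL brought to 5000 μL → factor 5/0.28 = 17.857
Overall dilution factor = 10 × 9.7619 × 32.429 × 10.067 × 3.7273 × 17.857 = 2.1211 × 10^6

2.12 × 10^6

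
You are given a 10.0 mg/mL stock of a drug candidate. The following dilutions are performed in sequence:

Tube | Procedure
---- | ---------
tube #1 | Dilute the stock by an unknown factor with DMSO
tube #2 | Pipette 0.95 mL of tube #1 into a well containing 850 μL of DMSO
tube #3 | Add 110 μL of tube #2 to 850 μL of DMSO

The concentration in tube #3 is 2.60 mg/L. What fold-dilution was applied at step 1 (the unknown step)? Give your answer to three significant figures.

Step 1: unknown factor x
Step 2: 0.95 mL + 850 μL = 1.8 mL total → factor 1.8/0.95 = 1.8947
Step 3: 110 μL + 850 μL = 960 μL total → factor 960/110 = 8.7273
Product of known-step factors = 16.536
Overall factor = 10.0 mg/mL / (2.60 mg/L) = 3846.2
x = 3846.2 / 16.536 = 233

233-fold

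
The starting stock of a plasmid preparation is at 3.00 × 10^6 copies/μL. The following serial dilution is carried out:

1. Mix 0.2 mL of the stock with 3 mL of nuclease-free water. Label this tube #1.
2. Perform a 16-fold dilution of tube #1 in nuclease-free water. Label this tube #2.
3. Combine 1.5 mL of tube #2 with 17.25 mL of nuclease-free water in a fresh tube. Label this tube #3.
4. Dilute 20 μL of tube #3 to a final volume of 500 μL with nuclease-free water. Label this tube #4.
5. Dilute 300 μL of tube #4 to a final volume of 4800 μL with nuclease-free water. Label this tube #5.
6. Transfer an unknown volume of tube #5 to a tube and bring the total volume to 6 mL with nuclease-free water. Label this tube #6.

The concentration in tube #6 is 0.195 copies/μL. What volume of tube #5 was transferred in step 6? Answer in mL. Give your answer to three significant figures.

Step 1: 0.2 mL + 3 mL = 3.2 mL total → factor 3.2/0.2 = 16
Step 2: 16-fold → factor 16
Step 3: 1.5 mL + 17.25 mL = 18.75 mL total → factor 18.75/1.5 = 12.5
Step 4: 20 μL brought to 500 μL → factor 500/20 = 25
Step 5: 300 μL brought to 4800 μL → factor 4800/300 = 16
Step 6: v brought to 6 mL → factor = 6 mL/v
Product of known-step factors = 1.28 × 10^6
Overall factor = 3.00 × 10^6 copies/μL / (0.195 copies/μL) = 1.5385 × 10^7
Step-6 factor = 1.5385 × 10^7 / 1.28 × 10^6 = 12.019
v = 6 mL / 12.019 = 0.499 mL

0.499 mL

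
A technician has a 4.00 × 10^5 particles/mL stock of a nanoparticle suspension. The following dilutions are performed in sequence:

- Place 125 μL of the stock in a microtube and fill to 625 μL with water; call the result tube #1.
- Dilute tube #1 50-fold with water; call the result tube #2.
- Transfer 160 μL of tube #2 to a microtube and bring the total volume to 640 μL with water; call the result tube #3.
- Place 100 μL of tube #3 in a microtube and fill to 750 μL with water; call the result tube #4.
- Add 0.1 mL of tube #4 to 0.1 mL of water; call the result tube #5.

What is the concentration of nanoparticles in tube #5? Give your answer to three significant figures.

Step 1: 125 μL brought to 625 μL → factor 625/125 = 5
Step 2: 50-fold → factor 50
Step 3: 160 μL brought to 640 μL → factor 640/160 = 4
Step 4: 100 μL brought to 750 μL → factor 750/100 = 7.5
Step 5: 0.1 mL + 0.1 mL = 0.2 mL total → factor 0.2/0.1 = 2
Overall dilution factor = 5 × 50 × 4 × 7.5 × 2 = 15000
Final = 4.00 × 10^5 particles/mL / 15000 = 26.7 particles/mL

26.7 particles/mL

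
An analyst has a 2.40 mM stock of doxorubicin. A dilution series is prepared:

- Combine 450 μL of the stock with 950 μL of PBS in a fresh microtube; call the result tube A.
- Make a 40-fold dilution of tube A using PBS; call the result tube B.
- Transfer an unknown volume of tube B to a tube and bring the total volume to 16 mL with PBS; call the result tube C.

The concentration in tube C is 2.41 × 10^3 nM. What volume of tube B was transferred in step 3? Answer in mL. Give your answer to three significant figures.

Step 1: 450 μL + 950 μL = 1400 μL total → factor 1400/450 = 3.1111
Step 2: 40-fold → factor 40
Step 3: v brought to 16 mL → factor = 16 mL/v
Product of known-step factors = 124.44
Overall factor = 2.40 mM / (2.41 × 10^3 nM) = 995.85
Step-3 factor = 995.85 / 124.44 = 8.0024
v = 16 mL / 8.0024 = 2.00 mL

2.00 mL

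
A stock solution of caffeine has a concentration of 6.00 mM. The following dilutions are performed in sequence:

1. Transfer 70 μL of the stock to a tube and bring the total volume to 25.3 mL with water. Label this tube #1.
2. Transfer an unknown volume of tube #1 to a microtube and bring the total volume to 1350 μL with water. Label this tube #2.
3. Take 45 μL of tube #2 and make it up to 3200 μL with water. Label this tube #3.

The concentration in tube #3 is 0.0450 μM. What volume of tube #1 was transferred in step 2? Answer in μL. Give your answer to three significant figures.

Step 1: 70 μL brought to 25.3 mL → factor 25300/70 = 361.43
Step 2: v brought to 1350 μL → factor = 1350 μL/v
Step 3: 45 μL brought to 3200 μL → factor 3200/45 = 71.111
Product of known-step factors = 25702
Overall factor = 6.00 mM / (0.0450 μM) = 1.3333 × 10^5
Step-2 factor = 1.3333 × 10^5 / 25702 = 5.1877
v = 1350 μL / 5.1877 = 260 μL

260 μL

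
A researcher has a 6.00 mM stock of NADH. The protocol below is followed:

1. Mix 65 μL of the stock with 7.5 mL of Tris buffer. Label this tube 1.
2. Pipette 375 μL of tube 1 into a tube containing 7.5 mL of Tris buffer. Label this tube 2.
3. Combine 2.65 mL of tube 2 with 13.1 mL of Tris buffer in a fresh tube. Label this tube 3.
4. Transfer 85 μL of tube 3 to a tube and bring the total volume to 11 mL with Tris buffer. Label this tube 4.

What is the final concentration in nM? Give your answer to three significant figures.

Step 1: 65 μL + 7.5 mL = 7565 μL total → factor 7565/65 = 116.38
Step 2: 375 μL + 7.5 mL = 7875 μL total → factor 7875/375 = 21
Step 3: 2.65 mL + 13.1 mL = 15.75 mL total → factor 15.75/2.65 = 5.9434
Step 4: 85 μL brought to 11 mL → factor 11000/85 = 129.41
Overall dilution factor = 116.38 × 21 × 5.9434 × 129.41 = 1.8799 × 10^6
Final = 6.00 mM / 1.8799 × 10^6 = 3.192 × 10^-6 mM = 3.19 nM

3.19 nM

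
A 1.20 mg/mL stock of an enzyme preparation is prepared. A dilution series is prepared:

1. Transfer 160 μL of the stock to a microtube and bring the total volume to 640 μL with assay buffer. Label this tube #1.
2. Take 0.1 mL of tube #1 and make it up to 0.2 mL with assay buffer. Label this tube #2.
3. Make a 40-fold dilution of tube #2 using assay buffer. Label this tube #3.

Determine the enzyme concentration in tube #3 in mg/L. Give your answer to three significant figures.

Step 1: 160 μL brought to 640 μL → factor 640/160 = 4
Step 2: 0.1 mL brought to 0.2 mL → factor 0.2/0.1 = 2
Step 3: 40-fold → factor 40
Overall dilution factor = 4 × 2 × 40 = 320
Final = 1.20 mg/mL / 320 = 0.003750 mg/mL = 3.75 mg/L

3.75 mg/L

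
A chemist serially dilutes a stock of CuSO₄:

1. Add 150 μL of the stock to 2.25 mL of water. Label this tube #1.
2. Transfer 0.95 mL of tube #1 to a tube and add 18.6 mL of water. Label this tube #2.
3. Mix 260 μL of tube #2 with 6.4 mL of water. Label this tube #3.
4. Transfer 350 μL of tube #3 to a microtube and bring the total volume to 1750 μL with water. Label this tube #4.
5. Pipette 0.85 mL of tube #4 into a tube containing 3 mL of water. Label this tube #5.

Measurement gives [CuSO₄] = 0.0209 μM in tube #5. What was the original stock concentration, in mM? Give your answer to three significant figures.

Step 1: 150 μL + 2.25 mL = 2400 μL total → factor 2400/150 = 16
Step 2: 0.95 mL + 18.6 mL = 19.55 mL total → factor 19.55/0.95 = 20.579
Step 3: 260 μL + 6.4 mL = 6660 μL total → factor 6660/260 = 25.615
Step 4: 350 μL brought to 1750 μL → factor 1750/350 = 5
Step 5: 0.85 mL + 3 mL = 3.85 mL total → factor 3.85/0.85 = 4.5294
Overall dilution factor = 16 × 20.579 × 25.615 × 5 × 4.5294 = 1.9101 × 10^5
Stock = 0.0209 μM × 1.9101 × 10^5 = 3992 μM = 3.99 mM

3.99 mM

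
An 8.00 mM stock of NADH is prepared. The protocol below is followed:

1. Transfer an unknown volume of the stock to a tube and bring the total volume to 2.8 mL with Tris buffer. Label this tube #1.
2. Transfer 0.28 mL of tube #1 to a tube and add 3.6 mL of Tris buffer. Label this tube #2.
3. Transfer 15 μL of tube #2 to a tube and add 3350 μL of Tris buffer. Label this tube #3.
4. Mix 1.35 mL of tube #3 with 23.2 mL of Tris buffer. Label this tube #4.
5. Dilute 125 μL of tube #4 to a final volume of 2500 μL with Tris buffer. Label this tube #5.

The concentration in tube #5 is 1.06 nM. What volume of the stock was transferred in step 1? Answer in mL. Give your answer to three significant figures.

Step 1: v brought to 2.8 mL → factor = 2.8 mL/v
Step 2: 0.28 mL + 3.6 mL = 3.88 mL total → factor 3.88/0.28 = 13.857
Step 3: 15 μL + 3350 μL = 3365 μL total → factor 3365/15 = 224.33
Step 4: 1.35 mL + 23.2 mL = 24.55 mL total → factor 24.55/1.35 = 18.185
Step 5: 125 μL brought to 2500 μL → factor 2500/125 = 20
Product of known-step factors = 1.1306 × 10^6
Overall factor = 8.00 mM / (1.06 nM) = 7.5472 × 10^6
Step-1 factor = 7.5472 × 10^6 / 1.1306 × 10^6 = 6.6753
v = 2.8 mL / 6.6753 = 0.419 mL

0.419 mL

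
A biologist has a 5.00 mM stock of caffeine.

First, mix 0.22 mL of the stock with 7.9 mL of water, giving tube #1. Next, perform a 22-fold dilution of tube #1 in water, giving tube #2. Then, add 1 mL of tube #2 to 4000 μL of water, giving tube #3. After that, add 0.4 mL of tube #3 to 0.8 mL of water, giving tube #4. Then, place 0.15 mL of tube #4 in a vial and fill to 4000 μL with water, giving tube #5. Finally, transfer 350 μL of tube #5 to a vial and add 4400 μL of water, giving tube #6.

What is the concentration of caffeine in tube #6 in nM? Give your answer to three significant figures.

1.13 nM

Step 1: 0.22 mL + 7.9 mL = 8.12 mL total → factor 8.12/0.22 = 36.909
Step 2: 22-fold → factor 22
Step 3: 1 mL + 4000 μL = 5 mL total → factor 5/1 = 5
Step 4: 0.4 mL + 0.8 mL = 1.2 mL total → factor 1.2/0.4 = 3
Step 5: 0.15 mL brought to 4000 μL → factor 4/0.15 = 26.667
Step 6: 350 μL + 4400 μL = 4750 μL total → factor 4750/350 = 13.571
Dilution factor through tube #6 = 36.909 × 22 × 5 × 3 × 26.667 × 13.571 = 4.408 × 10^6
[tube #6] = 5.00 mM / 4.408 × 10^6 = 1.134 × 10^-6 mM = 1.13 nM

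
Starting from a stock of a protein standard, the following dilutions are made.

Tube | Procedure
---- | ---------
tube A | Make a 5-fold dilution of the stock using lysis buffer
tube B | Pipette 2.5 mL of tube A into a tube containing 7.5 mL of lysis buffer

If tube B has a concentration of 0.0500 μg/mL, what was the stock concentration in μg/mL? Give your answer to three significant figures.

Step 1: 5-fold → factor 5
Step 2: 2.5 mL + 7.5 mL = 10 mL total → factor 10/2.5 = 4
Overall dilution factor = 5 × 4 = 20
Stock = 0.0500 μg/mL × 20 = 1.00 μg/mL

1.00 μg/mL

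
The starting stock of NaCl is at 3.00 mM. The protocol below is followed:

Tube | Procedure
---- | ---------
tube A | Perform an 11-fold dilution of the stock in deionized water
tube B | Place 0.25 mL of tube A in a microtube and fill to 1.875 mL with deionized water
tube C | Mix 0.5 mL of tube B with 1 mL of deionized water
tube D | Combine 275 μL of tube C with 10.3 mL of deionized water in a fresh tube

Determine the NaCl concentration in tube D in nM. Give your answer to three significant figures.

Step 1: 11-fold → factor 11
Step 2: 0.25 mL brought to 1.875 mL → factor 1.875/0.25 = 7.5
Step 3: 0.5 mL + 1 mL = 1.5 mL total → factor 1.5/0.5 = 3
Step 4: 275 μL + 10.3 mL = 10575 μL total → factor 10575/275 = 38.455
Overall dilution factor = 11 × 7.5 × 3 × 38.455 = 9517.5
Final = 3.00 mM / 9517.5 = 0.0003152 mM = 315 nM

315 nM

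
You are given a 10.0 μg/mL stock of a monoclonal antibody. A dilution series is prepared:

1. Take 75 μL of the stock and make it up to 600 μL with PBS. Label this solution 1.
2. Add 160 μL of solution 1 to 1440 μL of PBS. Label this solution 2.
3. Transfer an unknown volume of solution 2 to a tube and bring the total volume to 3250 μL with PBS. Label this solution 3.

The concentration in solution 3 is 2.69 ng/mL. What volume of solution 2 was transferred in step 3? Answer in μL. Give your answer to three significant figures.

69.9 μL

Step 1: 75 μL brought to 600 μL → factor 600/75 = 8
Step 2: 160 μL + 1440 μL = 1600 μL total → factor 1600/160 = 10
Step 3: v brought to 3250 μL → factor = 3250 μL/v
Product of known-step factors = 80
Overall factor = 10.0 μg/mL / (2.69 ng/mL) = 3717.5
Step-3 factor = 3717.5 / 80 = 46.468
v = 3250 μL / 46.468 = 69.9 μL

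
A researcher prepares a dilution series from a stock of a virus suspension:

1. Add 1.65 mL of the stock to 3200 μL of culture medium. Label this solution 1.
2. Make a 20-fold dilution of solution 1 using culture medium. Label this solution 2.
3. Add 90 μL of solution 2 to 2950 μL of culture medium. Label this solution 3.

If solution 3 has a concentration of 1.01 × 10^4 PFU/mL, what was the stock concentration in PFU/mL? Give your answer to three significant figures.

2.01 × 10^7 PFU/mL

Step 1: 1.65 mL + 3200 μL = 4.85 mL total → factor 4.85/1.65 = 2.9394
Step 2: 20-fold → factor 20
Step 3: 90 μL + 2950 μL = 3040 μL total → factor 3040/90 = 33.778
Overall dilution factor = 2.9394 × 20 × 33.778 = 1985.7
Stock = 1.01 × 10^4 PFU/mL × 1985.7 = 2.01 × 10^7 PFU/mL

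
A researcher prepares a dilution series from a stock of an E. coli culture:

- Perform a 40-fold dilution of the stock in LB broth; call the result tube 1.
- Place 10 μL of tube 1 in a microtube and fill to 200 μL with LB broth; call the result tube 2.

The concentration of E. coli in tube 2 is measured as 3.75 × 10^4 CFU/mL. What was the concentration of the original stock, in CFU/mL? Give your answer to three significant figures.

3.00 × 10^7 CFU/mL

Step 1: 40-fold → factor 40
Step 2: 10 μL brought to 200 μL → factor 200/10 = 20
Overall dilution factor = 40 × 20 = 800
Stock = 3.75 × 10^4 CFU/mL × 800 = 3.00 × 10^7 CFU/mL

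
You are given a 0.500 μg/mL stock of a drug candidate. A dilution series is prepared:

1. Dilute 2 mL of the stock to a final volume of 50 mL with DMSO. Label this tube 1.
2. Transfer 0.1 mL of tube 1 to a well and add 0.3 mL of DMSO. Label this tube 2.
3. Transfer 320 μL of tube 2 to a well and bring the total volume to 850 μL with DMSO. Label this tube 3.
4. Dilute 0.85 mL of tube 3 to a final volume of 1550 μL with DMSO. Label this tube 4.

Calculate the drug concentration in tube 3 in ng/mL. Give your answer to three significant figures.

Step 1: 2 mL brought to 50 mL → factor 50/2 = 25
Step 2: 0.1 mL + 0.3 mL = 0.4 mL total → factor 0.4/0.1 = 4
Step 3: 320 μL brought to 850 μL → factor 850/320 = 2.6562
Dilution factor through tube 3 = 25 × 4 × 2.6562 = 265.62
[tube 3] = 0.500 μg/mL / 265.62 = 0.001882 μg/mL = 1.88 ng/mL

1.88 ng/mL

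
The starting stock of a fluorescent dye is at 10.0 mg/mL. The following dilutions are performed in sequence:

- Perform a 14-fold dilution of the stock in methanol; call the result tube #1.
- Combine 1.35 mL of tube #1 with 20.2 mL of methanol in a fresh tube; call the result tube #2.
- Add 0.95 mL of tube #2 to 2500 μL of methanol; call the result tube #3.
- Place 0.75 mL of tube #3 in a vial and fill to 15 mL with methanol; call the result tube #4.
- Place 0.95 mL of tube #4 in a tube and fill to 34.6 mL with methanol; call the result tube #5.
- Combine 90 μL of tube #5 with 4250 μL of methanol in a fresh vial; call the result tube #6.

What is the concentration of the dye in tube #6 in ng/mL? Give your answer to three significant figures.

0.351 ng/mL

Step 1: 14-fold → factor 14
Step 2: 1.35 mL + 20.2 mL = 21.55 mL total → factor 21.55/1.35 = 15.963
Step 3: 0.95 mL + 2500 μL = 3.45 mL total → factor 3.45/0.95 = 3.6316
Step 4: 0.75 mL brought to 15 mL → factor 15/0.75 = 20
Step 5: 0.95 mL brought to 34.6 mL → factor 34.6/0.95 = 36.421
Step 6: 90 μL + 4250 μL = 4340 μL total → factor 4340/90 = 48.222
Overall dilution factor = 14 × 15.963 × 3.6316 × 20 × 36.421 × 48.222 = 2.8508 × 10^7
Final = 10.0 mg/mL / 2.8508 × 10^7 = 3.508 × 10^-7 mg/mL = 0.351 ng/mL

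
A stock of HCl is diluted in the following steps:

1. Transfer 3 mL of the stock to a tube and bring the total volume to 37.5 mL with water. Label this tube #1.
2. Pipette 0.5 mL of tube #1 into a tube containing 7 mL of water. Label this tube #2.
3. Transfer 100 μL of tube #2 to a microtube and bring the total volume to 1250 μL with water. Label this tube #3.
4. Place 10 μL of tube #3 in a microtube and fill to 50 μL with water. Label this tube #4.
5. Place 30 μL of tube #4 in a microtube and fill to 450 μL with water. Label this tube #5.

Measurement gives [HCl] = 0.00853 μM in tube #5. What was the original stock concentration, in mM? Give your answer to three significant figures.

1.50 mM

Step 1: 3 mL brought to 37.5 mL → factor 37.5/3 = 12.5
Step 2: 0.5 mL + 7 mL = 7.5 mL total → factor 7.5/0.5 = 15
Step 3: 100 μL brought to 1250 μL → factor 1250/100 = 12.5
Step 4: 10 μL brought to 50 μL → factor 50/10 = 5
Step 5: 30 μL brought to 450 μL → factor 450/30 = 15
Overall dilution factor = 12.5 × 15 × 12.5 × 5 × 15 = 1.7578 × 10^5
Stock = 0.00853 μM × 1.7578 × 10^5 = 1499 μM = 1.50 mM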